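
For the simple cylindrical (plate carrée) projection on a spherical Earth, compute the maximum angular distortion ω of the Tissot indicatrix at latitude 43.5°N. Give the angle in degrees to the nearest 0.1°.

In the plate carrée (x = Rλ, y = Rφ), meridians are true-scale (h = 1) and parallels are stretched by k = sec φ.
At 43.5°: h = 1.000, k = 1.379; principal scales a = 1.379, b = 1.000.
sin(ω/2) = (a − b)/(a + b) = 0.3786/2.379 = 0.1592, so ω = 2 arcsin(0.1592) ≈ 18.3°.

18.3°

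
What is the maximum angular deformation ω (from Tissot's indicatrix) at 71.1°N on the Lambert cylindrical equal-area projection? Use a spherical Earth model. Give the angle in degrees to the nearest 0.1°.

108.2°

The Lambert cylindrical equal-area projection is the cylindrical equal-area projection with its standard parallel at the equator (φ₀ = 0). A cylindrical equal-area projection with standard parallel φ₀ has meridian scale h = cos φ / cos φ₀ and parallel scale k = cos φ₀ / cos φ (so areas are preserved, h·k = 1).
At 71.1°: h = 0.3239, k = 3.087; principal scales a = 3.087, b = 0.3239.
sin(ω/2) = (a − b)/(a + b) = 2.763/3.411 = 0.8101, so ω = 2 arcsin(0.8101) ≈ 108.2°.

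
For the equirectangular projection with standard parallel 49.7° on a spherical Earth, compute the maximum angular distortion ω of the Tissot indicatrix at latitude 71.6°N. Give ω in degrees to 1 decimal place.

40.2°

The equidistant cylindrical projection with φ₀ = 49.7° has h = 1 (meridians true) and k = cos φ₀ / cos φ along parallels.
At 71.6°: h = 1.000, k = 2.049; principal scales a = 2.049, b = 1.000.
sin(ω/2) = (a − b)/(a + b) = 1.049/3.049 = 0.3441, so ω = 2 arcsin(0.3441) ≈ 40.2°.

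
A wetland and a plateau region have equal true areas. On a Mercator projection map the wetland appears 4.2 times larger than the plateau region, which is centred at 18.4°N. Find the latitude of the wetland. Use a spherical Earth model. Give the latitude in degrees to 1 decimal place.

62.4°

For equal true areas on Mercator, apparent areas scale as sec²φ, so the ratio is cos²φ₂ / cos²φ₁.
cos²φ₂ / cos²φ₁ = 4.2  ⇒  cos φ₁ = cos 18.4° / √4.2 = 0.9489/2.049 = 0.4630.
φ₁ = arccos(0.4630) ≈ 62.4°.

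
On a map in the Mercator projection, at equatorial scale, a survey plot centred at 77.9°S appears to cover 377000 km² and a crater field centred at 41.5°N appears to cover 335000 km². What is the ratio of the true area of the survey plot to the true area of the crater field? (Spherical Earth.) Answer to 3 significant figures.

0.0882

Since Mercator area scale is 1/cos²φ, the true area equals the apparent area multiplied by cos²φ.
True area of survey plot: 377000 × cos²(77.9°) = 377000 × 0.04394 = 16570 km².
True area of crater field: 335000 × cos²(41.5°) = 335000 × 0.5609 = 187900 km².
Ratio = 16570 / 187900 ≈ 0.0882.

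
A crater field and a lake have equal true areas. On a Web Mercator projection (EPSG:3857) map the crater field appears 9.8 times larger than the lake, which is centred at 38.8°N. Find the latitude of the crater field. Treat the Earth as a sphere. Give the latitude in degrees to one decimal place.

Mercator areal scale is sec²φ, so apparent-area ratio = sec²φ₁ / sec²φ₂ = cos²φ₂ / cos²φ₁.
cos²φ₂ / cos²φ₁ = 9.8  ⇒  cos φ₁ = cos 38.8° / √9.8 = 0.7793/3.130 = 0.2490.
φ₁ = arccos(0.2490) ≈ 75.6°.

75.6°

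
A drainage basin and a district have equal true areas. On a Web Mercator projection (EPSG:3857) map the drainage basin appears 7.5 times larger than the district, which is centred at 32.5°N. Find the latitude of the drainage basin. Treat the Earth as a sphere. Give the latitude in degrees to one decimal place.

On Mercator, (apparent₁)/(apparent₂) = sec²φ₁ / sec²φ₂ when true areas are equal.
cos²φ₂ / cos²φ₁ = 7.5  ⇒  cos φ₁ = cos 32.5° / √7.5 = 0.8434/2.739 = 0.3080.
φ₁ = arccos(0.3080) ≈ 72.1°.

72.1°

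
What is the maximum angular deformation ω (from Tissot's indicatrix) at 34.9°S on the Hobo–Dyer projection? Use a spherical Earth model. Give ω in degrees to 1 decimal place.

The Hobo–Dyer projection is cylindrical equal-area with φ₀ = 37.5°. For cylindrical equal-area with standard parallel φ₀, h = cos φ / cos φ₀ and k = cos φ₀ / cos φ, so h·k = 1.
At 34.9°: h = 1.034, k = 0.9673; principal scales a = 1.034, b = 0.9673.
sin(ω/2) = (a − b)/(a + b) = 0.06645/2.001 = 0.03321, so ω = 2 arcsin(0.03321) ≈ 3.8°.

3.8°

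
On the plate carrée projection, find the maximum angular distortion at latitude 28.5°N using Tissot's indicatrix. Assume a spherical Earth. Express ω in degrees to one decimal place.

7.4°

For the equirectangular projection with φ₀ = 0 (plate carrée), h = 1 along meridians and k = sec φ along parallels.
At 28.5°: h = 1.000, k = 1.138; principal scales a = 1.138, b = 1.000.
sin(ω/2) = (a − b)/(a + b) = 0.1379/2.138 = 0.06450, so ω = 2 arcsin(0.06450) ≈ 7.4°.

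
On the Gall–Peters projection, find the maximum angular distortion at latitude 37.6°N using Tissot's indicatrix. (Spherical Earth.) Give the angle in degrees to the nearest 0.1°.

13.0°

Gall–Peters is a cylindrical equal-area projection with standard parallels at ±45°. For cylindrical equal-area with standard parallel φ₀, h = cos φ / cos φ₀ and k = cos φ₀ / cos φ, so h·k = 1.
At 37.6°: h = 1.120, k = 0.8925; principal scales a = 1.120, b = 0.8925.
sin(ω/2) = (a − b)/(a + b) = 0.2280/2.013 = 0.1133, so ω = 2 arcsin(0.1133) ≈ 13.0°.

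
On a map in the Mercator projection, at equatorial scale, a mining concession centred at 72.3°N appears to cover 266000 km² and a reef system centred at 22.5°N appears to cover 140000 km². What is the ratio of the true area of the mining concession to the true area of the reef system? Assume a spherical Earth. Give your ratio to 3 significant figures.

0.206

On Mercator the areal scale is sec²φ, so true area = apparent × cos²φ.
True area of mining concession: 266000 × cos²(72.3°) = 266000 × 0.09244 = 24590 km².
True area of reef system: 140000 × cos²(22.5°) = 140000 × 0.8536 = 119500 km².
Ratio = 24590 / 119500 ≈ 0.206.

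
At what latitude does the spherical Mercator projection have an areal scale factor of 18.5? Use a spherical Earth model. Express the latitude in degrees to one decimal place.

Mercator areal scale is sec²φ.
sec²φ = 18.5  ⇒  cos²φ = 0.05405  ⇒  cos φ = 0.2325.
φ = arccos(0.2325) ≈ 76.6°.

76.6°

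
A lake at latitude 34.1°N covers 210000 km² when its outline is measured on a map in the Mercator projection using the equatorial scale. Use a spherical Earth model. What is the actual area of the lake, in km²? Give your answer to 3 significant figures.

144000 km²

Mercator is conformal, so the point scale is isotropic: h = k = sec φ = 1/cos φ.
Areal scale = k² = sec²φ = 1/cos²(34.1°) = 1/0.8281² = 1.458.
True area = apparent / (areal scale) = 210000 / 1.458 ≈ 144000 km².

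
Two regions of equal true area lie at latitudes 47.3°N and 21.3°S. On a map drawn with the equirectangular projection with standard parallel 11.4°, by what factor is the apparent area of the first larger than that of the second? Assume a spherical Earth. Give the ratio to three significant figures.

In the equirectangular projection with standard parallel φ₀ = 11.4° (x = Rλ cos φ₀, y = Rφ), meridians are true-scale (h = 1) and the parallel scale is k = cos φ₀ / cos φ.
Areal scale at 47.3°: h·k = 1.000 × 1.445 = 1.445.
Areal scale at 21.3°: h·k = 1.000 × 1.052 = 1.052.
Ratio = 1.445/1.052 ≈ 1.37.

1.37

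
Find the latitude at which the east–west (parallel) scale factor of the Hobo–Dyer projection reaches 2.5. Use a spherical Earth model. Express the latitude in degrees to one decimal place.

71.5°

The Hobo–Dyer projection is cylindrical equal-area with φ₀ = 37.5°. A cylindrical equal-area projection with standard parallel φ₀ has meridian scale h = cos φ / cos φ₀ and parallel scale k = cos φ₀ / cos φ (so areas are preserved, h·k = 1).
k = cos φ₀ / cos φ = 2.5  ⇒  cos φ = cos 37.5° / 2.5 = 0.3173.
φ = arccos(0.3173) ≈ 71.5°.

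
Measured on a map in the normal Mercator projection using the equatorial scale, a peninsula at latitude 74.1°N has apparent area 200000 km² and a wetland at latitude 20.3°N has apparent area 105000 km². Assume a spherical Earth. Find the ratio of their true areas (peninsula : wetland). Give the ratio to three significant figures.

Since Mercator area scale is 1/cos²φ, the true area equals the apparent area multiplied by cos²φ.
True area of peninsula: 200000 × cos²(74.1°) = 200000 × 0.07505 = 15010 km².
True area of wetland: 105000 × cos²(20.3°) = 105000 × 0.8796 = 92360 km².
Ratio = 15010 / 92360 ≈ 0.163.

0.163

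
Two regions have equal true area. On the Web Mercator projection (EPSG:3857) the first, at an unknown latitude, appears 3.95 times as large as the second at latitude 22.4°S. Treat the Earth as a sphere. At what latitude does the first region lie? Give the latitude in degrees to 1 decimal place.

62.3°

On Mercator, (apparent₁)/(apparent₂) = sec²φ₁ / sec²φ₂ when true areas are equal.
cos²φ₂ / cos²φ₁ = 3.95  ⇒  cos φ₁ = cos 22.4° / √3.95 = 0.9245/1.987 = 0.4652.
φ₁ = arccos(0.4652) ≈ 62.3°.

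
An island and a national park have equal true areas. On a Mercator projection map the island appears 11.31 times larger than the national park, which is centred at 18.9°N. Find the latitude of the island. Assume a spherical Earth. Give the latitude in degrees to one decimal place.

For equal true areas on Mercator, apparent areas scale as sec²φ, so the ratio is cos²φ₂ / cos²φ₁.
cos²φ₂ / cos²φ₁ = 11.31  ⇒  cos φ₁ = cos 18.9° / √11.31 = 0.9461/3.363 = 0.2813.
φ₁ = arccos(0.2813) ≈ 73.7°.

73.7°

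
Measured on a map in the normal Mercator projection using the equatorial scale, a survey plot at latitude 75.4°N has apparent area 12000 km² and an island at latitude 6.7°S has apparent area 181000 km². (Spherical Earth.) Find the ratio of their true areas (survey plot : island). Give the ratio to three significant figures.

Since Mercator area scale is 1/cos²φ, the true area equals the apparent area multiplied by cos²φ.
True area of survey plot: 12000 × cos²(75.4°) = 12000 × 0.06354 = 762.5 km².
True area of island: 181000 × cos²(6.7°) = 181000 × 0.9864 = 178500 km².
Ratio = 762.5 / 178500 ≈ 0.00427.

0.00427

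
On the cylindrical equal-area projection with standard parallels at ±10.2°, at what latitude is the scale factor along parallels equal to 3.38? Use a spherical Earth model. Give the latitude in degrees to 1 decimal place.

Cylindrical equal-area (φ₀ = 10.2°): h = cos φ / cos 10.2° along meridians, k = cos 10.2° / cos φ along parallels; h·k = 1.
k = cos φ₀ / cos φ = 3.38  ⇒  cos φ = cos 10.2° / 3.38 = 0.2912.
φ = arccos(0.2912) ≈ 73.1°.

73.1°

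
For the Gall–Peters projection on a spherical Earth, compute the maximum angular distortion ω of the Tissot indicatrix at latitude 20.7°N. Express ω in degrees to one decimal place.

31.7°

The Gall–Peters projection is cylindrical equal-area with φ₀ = 45°. A cylindrical equal-area projection with standard parallel φ₀ has meridian scale h = cos φ / cos φ₀ and parallel scale k = cos φ₀ / cos φ (so areas are preserved, h·k = 1).
At 20.7°: h = 1.323, k = 0.7559; principal scales a = 1.323, b = 0.7559.
sin(ω/2) = (a − b)/(a + b) = 0.5670/2.079 = 0.2728, so ω = 2 arcsin(0.2728) ≈ 31.7°.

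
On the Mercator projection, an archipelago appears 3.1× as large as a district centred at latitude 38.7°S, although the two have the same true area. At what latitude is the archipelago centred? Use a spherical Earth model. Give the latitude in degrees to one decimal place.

For equal true areas on Mercator, apparent areas scale as sec²φ, so the ratio is cos²φ₂ / cos²φ₁.
cos²φ₂ / cos²φ₁ = 3.1  ⇒  cos φ₁ = cos 38.7° / √3.1 = 0.7804/1.761 = 0.4433.
φ₁ = arccos(0.4433) ≈ 63.7°.

63.7°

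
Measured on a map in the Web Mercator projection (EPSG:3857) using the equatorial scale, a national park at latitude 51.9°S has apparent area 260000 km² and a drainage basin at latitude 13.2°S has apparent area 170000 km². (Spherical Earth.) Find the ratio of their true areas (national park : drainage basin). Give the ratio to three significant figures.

On Mercator the areal scale is sec²φ, so true area = apparent × cos²φ.
True area of national park: 260000 × cos²(51.9°) = 260000 × 0.3807 = 98990 km².
True area of drainage basin: 170000 × cos²(13.2°) = 170000 × 0.9479 = 161100 km².
Ratio = 98990 / 161100 ≈ 0.614.

0.614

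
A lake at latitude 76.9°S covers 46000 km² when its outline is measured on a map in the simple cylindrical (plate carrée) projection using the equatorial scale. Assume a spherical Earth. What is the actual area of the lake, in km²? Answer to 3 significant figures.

10400 km²

In the plate carrée (x = Rλ, y = Rφ), meridians are true-scale (h = 1) and parallels are stretched by k = sec φ.
Areal scale = h·k = 1 × sec φ; at 76.9°, h = 1.000, k = 4.412, so h·k = 4.412.
True area = apparent / (areal scale) = 46000 / 4.412 ≈ 10400 km².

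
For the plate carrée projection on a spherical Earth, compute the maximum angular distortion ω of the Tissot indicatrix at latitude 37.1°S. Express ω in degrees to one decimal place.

12.9°

For the equirectangular projection with φ₀ = 0 (plate carrée), h = 1 along meridians and k = sec φ along parallels.
At 37.1°: h = 1.000, k = 1.254; principal scales a = 1.254, b = 1.000.
sin(ω/2) = (a − b)/(a + b) = 0.2538/2.254 = 0.1126, so ω = 2 arcsin(0.1126) ≈ 12.9°.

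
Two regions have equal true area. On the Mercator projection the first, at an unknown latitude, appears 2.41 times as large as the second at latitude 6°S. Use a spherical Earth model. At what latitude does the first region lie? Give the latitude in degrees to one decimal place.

On Mercator, (apparent₁)/(apparent₂) = sec²φ₁ / sec²φ₂ when true areas are equal.
cos²φ₂ / cos²φ₁ = 2.41  ⇒  cos φ₁ = cos 6° / √2.41 = 0.9945/1.552 = 0.6406.
φ₁ = arccos(0.6406) ≈ 50.2°.

50.2°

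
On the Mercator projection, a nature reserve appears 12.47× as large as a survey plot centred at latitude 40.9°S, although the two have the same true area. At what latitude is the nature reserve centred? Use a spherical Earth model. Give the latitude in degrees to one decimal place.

For equal true areas on Mercator, apparent areas scale as sec²φ, so the ratio is cos²φ₂ / cos²φ₁.
cos²φ₂ / cos²φ₁ = 12.47  ⇒  cos φ₁ = cos 40.9° / √12.47 = 0.7559/3.531 = 0.2140.
φ₁ = arccos(0.2140) ≈ 77.6°.

77.6°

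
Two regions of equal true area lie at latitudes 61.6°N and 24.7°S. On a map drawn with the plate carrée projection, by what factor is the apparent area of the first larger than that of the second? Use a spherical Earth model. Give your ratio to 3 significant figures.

Plate carrée maps x = Rλ, y = Rφ. The meridian scale is h = 1 and the parallel scale is k = 1/cos φ = sec φ.
Areal scale at 61.6°: h·k = 1.000 × 2.103 = 2.103.
Areal scale at 24.7°: h·k = 1.000 × 1.101 = 1.101.
Ratio = 2.103/1.101 ≈ 1.91.

1.91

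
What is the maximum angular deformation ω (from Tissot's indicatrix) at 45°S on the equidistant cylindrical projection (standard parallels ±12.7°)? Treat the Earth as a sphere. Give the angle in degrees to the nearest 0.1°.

18.4°

With standard parallel φ₀ = 12.7°, the equirectangular projection gives x = Rλ cos φ₀, y = Rφ, so h = 1 and k = cos 12.7° / cos φ.
At 45°: h = 1.000, k = 1.380; principal scales a = 1.380, b = 1.000.
sin(ω/2) = (a − b)/(a + b) = 0.3796/2.380 = 0.1595, so ω = 2 arcsin(0.1595) ≈ 18.4°.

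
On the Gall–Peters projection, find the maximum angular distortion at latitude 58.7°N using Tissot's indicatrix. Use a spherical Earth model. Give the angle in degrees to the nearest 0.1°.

34.8°

The Gall–Peters projection is cylindrical equal-area with φ₀ = 45°. For cylindrical equal-area with standard parallel φ₀, h = cos φ / cos φ₀ and k = cos φ₀ / cos φ, so h·k = 1.
At 58.7°: h = 0.7347, k = 1.361; principal scales a = 1.361, b = 0.7347.
sin(ω/2) = (a − b)/(a + b) = 0.6264/2.096 = 0.2989, so ω = 2 arcsin(0.2989) ≈ 34.8°.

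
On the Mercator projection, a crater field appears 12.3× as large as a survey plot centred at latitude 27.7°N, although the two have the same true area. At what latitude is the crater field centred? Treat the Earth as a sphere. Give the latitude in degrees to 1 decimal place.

On Mercator, (apparent₁)/(apparent₂) = sec²φ₁ / sec²φ₂ when true areas are equal.
cos²φ₂ / cos²φ₁ = 12.3  ⇒  cos φ₁ = cos 27.7° / √12.3 = 0.8854/3.507 = 0.2525.
φ₁ = arccos(0.2525) ≈ 75.4°.

75.4°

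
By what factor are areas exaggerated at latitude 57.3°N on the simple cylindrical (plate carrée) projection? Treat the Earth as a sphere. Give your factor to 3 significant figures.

1.85

For the equirectangular projection with φ₀ = 0 (plate carrée), h = 1 along meridians and k = sec φ along parallels.
Areal scale = h·k = 1 × sec φ; at 57.3°, h = 1.000, k = 1.851, so h·k = 1.851.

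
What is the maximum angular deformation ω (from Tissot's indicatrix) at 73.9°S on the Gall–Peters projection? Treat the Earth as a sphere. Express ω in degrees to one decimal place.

Gall–Peters is a cylindrical equal-area projection with standard parallels at ±45°. For cylindrical equal-area with standard parallel φ₀, h = cos φ / cos φ₀ and k = cos φ₀ / cos φ, so h·k = 1.
At 73.9°: h = 0.3922, k = 2.550; principal scales a = 2.550, b = 0.3922.
sin(ω/2) = (a − b)/(a + b) = 2.158/2.942 = 0.7334, so ω = 2 arcsin(0.7334) ≈ 94.3°.

94.3°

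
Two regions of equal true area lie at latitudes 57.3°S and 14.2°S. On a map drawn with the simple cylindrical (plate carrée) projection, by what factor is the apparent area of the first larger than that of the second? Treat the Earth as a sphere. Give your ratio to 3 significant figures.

1.79

In the plate carrée (x = Rλ, y = Rφ), meridians are true-scale (h = 1) and parallels are stretched by k = sec φ.
Areal scale at 57.3°: h·k = 1.000 × 1.851 = 1.851.
Areal scale at 14.2°: h·k = 1.000 × 1.032 = 1.032.
Ratio = 1.851/1.032 ≈ 1.79.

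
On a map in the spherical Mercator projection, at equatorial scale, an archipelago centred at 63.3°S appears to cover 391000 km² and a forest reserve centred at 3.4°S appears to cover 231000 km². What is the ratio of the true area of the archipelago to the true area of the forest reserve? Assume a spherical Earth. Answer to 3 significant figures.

On Mercator the areal scale is sec²φ, so true area = apparent × cos²φ.
True area of archipelago: 391000 × cos²(63.3°) = 391000 × 0.2019 = 78940 km².
True area of forest reserve: 231000 × cos²(3.4°) = 231000 × 0.9965 = 230200 km².
Ratio = 78940 / 230200 ≈ 0.343.

0.343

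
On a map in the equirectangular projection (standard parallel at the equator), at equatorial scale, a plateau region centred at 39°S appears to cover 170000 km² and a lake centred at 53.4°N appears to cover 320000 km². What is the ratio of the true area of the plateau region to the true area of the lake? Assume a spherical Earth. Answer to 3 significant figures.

Plate carrée has h = 1 and k = sec φ, giving areal scale sec φ; true area = (apparent area) · cos φ.
True area of plateau region: 170000 × cos(39°) = 170000 × 0.7771 = 132100 km².
True area of lake: 320000 × cos(53.4°) = 320000 × 0.5962 = 190800 km².
Ratio = 132100 / 190800 ≈ 0.692.

0.692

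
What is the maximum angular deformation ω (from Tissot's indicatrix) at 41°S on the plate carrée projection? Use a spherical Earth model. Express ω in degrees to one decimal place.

16.1°

For the equirectangular projection with φ₀ = 0 (plate carrée), h = 1 along meridians and k = sec φ along parallels.
At 41°: h = 1.000, k = 1.325; principal scales a = 1.325, b = 1.000.
sin(ω/2) = (a − b)/(a + b) = 0.3250/2.325 = 0.1398, so ω = 2 arcsin(0.1398) ≈ 16.1°.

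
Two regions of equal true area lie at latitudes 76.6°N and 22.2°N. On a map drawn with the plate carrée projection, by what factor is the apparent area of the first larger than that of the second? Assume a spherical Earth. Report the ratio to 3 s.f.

For the equirectangular projection with φ₀ = 0 (plate carrée), h = 1 along meridians and k = sec φ along parallels.
Areal scale at 76.6°: h·k = 1.000 × 4.315 = 4.315.
Areal scale at 22.2°: h·k = 1.000 × 1.080 = 1.080.
Ratio = 4.315/1.080 ≈ 4.00.

4.00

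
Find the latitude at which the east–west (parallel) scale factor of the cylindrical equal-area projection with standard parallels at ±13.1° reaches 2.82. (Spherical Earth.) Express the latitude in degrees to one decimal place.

For cylindrical equal-area with standard parallel φ₀, h = cos φ / cos φ₀ and k = cos φ₀ / cos φ, so h·k = 1.
k = cos φ₀ / cos φ = 2.82  ⇒  cos φ = cos 13.1° / 2.82 = 0.3454.
φ = arccos(0.3454) ≈ 69.8°.

69.8°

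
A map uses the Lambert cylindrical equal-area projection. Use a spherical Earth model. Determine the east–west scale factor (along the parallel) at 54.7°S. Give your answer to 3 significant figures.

The Lambert cylindrical equal-area projection is the cylindrical equal-area projection with its standard parallel at the equator (φ₀ = 0). Cylindrical equal-area (φ₀ = 0°): h = cos φ / cos 0° along meridians, k = cos 0° / cos φ along parallels; h·k = 1.
k = cos 0° / cos 54.7° = 1.000/0.5779 = 1.731.

1.73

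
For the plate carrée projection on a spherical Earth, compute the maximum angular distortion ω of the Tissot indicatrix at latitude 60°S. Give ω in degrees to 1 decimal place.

38.9°

Plate carrée maps x = Rλ, y = Rφ. The meridian scale is h = 1 and the parallel scale is k = 1/cos φ = sec φ.
At 60°: h = 1.000, k = 2.000; principal scales a = 2.000, b = 1.000.
sin(ω/2) = (a − b)/(a + b) = 1.0000/3.000 = 0.3333, so ω = 2 arcsin(0.3333) ≈ 38.9°.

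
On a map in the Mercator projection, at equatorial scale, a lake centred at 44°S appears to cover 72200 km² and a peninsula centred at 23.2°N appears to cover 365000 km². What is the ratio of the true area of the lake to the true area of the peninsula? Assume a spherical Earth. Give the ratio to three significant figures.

Since Mercator area scale is 1/cos²φ, the true area equals the apparent area multiplied by cos²φ.
True area of lake: 72200 × cos²(44°) = 72200 × 0.5174 = 37360 km².
True area of peninsula: 365000 × cos²(23.2°) = 365000 × 0.8448 = 308400 km².
Ratio = 37360 / 308400 ≈ 0.121.

0.121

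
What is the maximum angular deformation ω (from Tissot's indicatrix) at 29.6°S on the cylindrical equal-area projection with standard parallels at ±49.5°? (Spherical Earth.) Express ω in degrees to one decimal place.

33.0°

For cylindrical equal-area with standard parallel φ₀, h = cos φ / cos φ₀ and k = cos φ₀ / cos φ, so h·k = 1.
At 29.6°: h = 1.339, k = 0.7469; principal scales a = 1.339, b = 0.7469.
sin(ω/2) = (a − b)/(a + b) = 0.5919/2.086 = 0.2838, so ω = 2 arcsin(0.2838) ≈ 33.0°.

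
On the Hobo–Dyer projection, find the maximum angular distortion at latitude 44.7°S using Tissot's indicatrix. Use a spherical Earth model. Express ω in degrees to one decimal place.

Hobo–Dyer is a cylindrical equal-area projection with standard parallels at ±37.5°. Cylindrical equal-area (φ₀ = 37.5°): h = cos φ / cos 37.5° along meridians, k = cos 37.5° / cos φ along parallels; h·k = 1.
At 44.7°: h = 0.8959, k = 1.116; principal scales a = 1.116, b = 0.8959.
sin(ω/2) = (a − b)/(a + b) = 0.2202/2.012 = 0.1094, so ω = 2 arcsin(0.1094) ≈ 12.6°.

12.6°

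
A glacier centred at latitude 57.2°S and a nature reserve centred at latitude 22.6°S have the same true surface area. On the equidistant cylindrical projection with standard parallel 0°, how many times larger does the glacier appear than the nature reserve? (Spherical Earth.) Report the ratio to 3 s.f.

Plate carrée maps x = Rλ, y = Rφ. The meridian scale is h = 1 and the parallel scale is k = 1/cos φ = sec φ.
Areal scale at 57.2°: h·k = 1.000 × 1.846 = 1.846.
Areal scale at 22.6°: h·k = 1.000 × 1.083 = 1.083.
Ratio = 1.846/1.083 ≈ 1.70.

1.70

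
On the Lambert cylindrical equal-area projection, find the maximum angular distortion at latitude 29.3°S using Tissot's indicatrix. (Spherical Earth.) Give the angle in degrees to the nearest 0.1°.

The Lambert cylindrical equal-area projection is the cylindrical equal-area projection with its standard parallel at the equator (φ₀ = 0). A cylindrical equal-area projection with standard parallel φ₀ has meridian scale h = cos φ / cos φ₀ and parallel scale k = cos φ₀ / cos φ (so areas are preserved, h·k = 1).
At 29.3°: h = 0.8721, k = 1.147; principal scales a = 1.147, b = 0.8721.
sin(ω/2) = (a − b)/(a + b) = 0.2746/2.019 = 0.1360, so ω = 2 arcsin(0.1360) ≈ 15.6°.

15.6°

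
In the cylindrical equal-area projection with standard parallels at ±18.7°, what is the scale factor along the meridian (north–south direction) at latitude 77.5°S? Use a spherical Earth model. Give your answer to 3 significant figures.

0.229

Cylindrical equal-area (φ₀ = 18.7°): h = cos φ / cos 18.7° along meridians, k = cos 18.7° / cos φ along parallels; h·k = 1.
h = cos 77.5° / cos 18.7° = 0.2164/0.9472 = 0.2285.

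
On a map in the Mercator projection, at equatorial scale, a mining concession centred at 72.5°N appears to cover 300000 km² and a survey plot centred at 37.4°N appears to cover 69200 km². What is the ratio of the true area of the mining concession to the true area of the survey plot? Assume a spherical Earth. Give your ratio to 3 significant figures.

0.621

Mercator's areal exaggeration is sec²φ; hence true area = (apparent area) · cos²φ.
True area of mining concession: 300000 × cos²(72.5°) = 300000 × 0.09042 = 27130 km².
True area of survey plot: 69200 × cos²(37.4°) = 69200 × 0.6311 = 43670 km².
Ratio = 27130 / 43670 ≈ 0.621.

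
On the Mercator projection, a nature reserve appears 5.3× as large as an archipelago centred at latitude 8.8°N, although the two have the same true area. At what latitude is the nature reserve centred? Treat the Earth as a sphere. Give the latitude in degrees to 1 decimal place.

64.6°

Mercator areal scale is sec²φ, so apparent-area ratio = sec²φ₁ / sec²φ₂ = cos²φ₂ / cos²φ₁.
cos²φ₂ / cos²φ₁ = 5.3  ⇒  cos φ₁ = cos 8.8° / √5.3 = 0.9882/2.302 = 0.4293.
φ₁ = arccos(0.4293) ≈ 64.6°.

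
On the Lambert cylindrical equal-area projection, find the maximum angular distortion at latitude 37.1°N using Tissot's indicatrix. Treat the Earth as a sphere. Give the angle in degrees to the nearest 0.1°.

The Lambert cylindrical equal-area projection is the cylindrical equal-area projection with its standard parallel at the equator (φ₀ = 0). Cylindrical equal-area (φ₀ = 0°): h = cos φ / cos 0° along meridians, k = cos 0° / cos φ along parallels; h·k = 1.
At 37.1°: h = 0.7976, k = 1.254; principal scales a = 1.254, b = 0.7976.
sin(ω/2) = (a − b)/(a + b) = 0.4562/2.051 = 0.2224, so ω = 2 arcsin(0.2224) ≈ 25.7°.

25.7°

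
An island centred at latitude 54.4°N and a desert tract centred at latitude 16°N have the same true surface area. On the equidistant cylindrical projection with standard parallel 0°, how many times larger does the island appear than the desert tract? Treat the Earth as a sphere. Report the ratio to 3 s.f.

1.65

For the equirectangular projection with φ₀ = 0 (plate carrée), h = 1 along meridians and k = sec φ along parallels.
Areal scale at 54.4°: h·k = 1.000 × 1.718 = 1.718.
Areal scale at 16°: h·k = 1.000 × 1.040 = 1.040.
Ratio = 1.718/1.040 ≈ 1.65.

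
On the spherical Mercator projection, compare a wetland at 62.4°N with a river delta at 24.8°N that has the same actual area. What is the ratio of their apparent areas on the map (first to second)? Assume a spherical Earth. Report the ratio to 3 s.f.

3.84

On Mercator, area is exaggerated by sec²φ = 1/cos²φ.
At 62.4°: sec²(62.4°) = 1/0.4633² = 4.659.
At 24.8°: sec²(24.8°) = 1/0.9078² = 1.214.
Ratio = 4.659/1.214 = cos²(24.8°)/cos²(62.4°) ≈ 3.84.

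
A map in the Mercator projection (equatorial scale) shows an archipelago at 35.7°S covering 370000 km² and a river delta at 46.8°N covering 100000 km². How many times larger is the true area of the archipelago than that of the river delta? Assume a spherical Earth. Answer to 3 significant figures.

5.21

Mercator's areal exaggeration is sec²φ; hence true area = (apparent area) · cos²φ.
True area of archipelago: 370000 × cos²(35.7°) = 370000 × 0.6595 = 244000 km².
True area of river delta: 100000 × cos²(46.8°) = 100000 × 0.4686 = 46860 km².
Ratio = 244000 / 46860 ≈ 5.21.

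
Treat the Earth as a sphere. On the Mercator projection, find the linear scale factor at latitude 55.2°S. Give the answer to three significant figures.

For Mercator, h = k = sec φ (a conformal cylindrical projection has a single point scale, 1/cos φ).
k = 1/cos 55.2° = 1/0.5707 = 1.752.

1.75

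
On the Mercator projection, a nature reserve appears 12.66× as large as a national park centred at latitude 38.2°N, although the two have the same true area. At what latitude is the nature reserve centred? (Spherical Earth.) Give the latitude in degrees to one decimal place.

For equal true areas on Mercator, apparent areas scale as sec²φ, so the ratio is cos²φ₂ / cos²φ₁.
cos²φ₂ / cos²φ₁ = 12.66  ⇒  cos φ₁ = cos 38.2° / √12.66 = 0.7859/3.558 = 0.2209.
φ₁ = arccos(0.2209) ≈ 77.2°.

77.2°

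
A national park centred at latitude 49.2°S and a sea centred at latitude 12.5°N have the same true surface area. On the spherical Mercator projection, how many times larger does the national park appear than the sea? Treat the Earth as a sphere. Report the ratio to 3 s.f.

2.23

On Mercator, area is exaggerated by sec²φ = 1/cos²φ.
At 49.2°: sec²(49.2°) = 1/0.6534² = 2.342.
At 12.5°: sec²(12.5°) = 1/0.9763² = 1.049.
Ratio = 2.342/1.049 = cos²(12.5°)/cos²(49.2°) ≈ 2.23.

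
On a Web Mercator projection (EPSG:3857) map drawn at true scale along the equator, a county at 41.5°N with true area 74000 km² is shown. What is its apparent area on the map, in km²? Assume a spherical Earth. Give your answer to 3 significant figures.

132000 km²

The Mercator projection is conformal; its linear scale factor is the same in every direction and equals sec φ = 1/cos φ.
Areal scale = k² = sec²φ = 1/cos²(41.5°) = 1/0.7490² = 1.783.
Apparent area = 74000 × 1.783 ≈ 132000 km².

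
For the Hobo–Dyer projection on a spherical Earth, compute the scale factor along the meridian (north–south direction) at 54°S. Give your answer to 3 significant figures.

Hobo–Dyer is a cylindrical equal-area projection with standard parallels at ±37.5°. For cylindrical equal-area with standard parallel φ₀, h = cos φ / cos φ₀ and k = cos φ₀ / cos φ, so h·k = 1.
h = cos 54° / cos 37.5° = 0.5878/0.7934 = 0.7409.

0.741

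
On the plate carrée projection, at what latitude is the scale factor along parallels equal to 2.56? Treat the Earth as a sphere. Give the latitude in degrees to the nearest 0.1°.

Plate carrée: h = 1, k = sec φ along parallels.
sec φ = 2.56  ⇒  cos φ = 0.3906  ⇒  φ ≈ 67.0°.

67.0°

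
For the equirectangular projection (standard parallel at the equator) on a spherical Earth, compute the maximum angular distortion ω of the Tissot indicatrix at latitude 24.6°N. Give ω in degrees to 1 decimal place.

5.4°

In the plate carrée (x = Rλ, y = Rφ), meridians are true-scale (h = 1) and parallels are stretched by k = sec φ.
At 24.6°: h = 1.000, k = 1.100; principal scales a = 1.100, b = 1.000.
sin(ω/2) = (a − b)/(a + b) = 0.09982/2.100 = 0.04754, so ω = 2 arcsin(0.04754) ≈ 5.4°.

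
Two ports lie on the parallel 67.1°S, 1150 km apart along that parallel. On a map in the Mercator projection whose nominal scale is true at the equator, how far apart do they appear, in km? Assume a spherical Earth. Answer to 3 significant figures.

2960 km

Mercator is conformal, so the point scale is isotropic: h = k = sec φ = 1/cos φ.
Along the parallel, k = sec 67.1° = 1/0.3891 = 2.570.
Map distance = 1150 × 2.570 ≈ 2960 km.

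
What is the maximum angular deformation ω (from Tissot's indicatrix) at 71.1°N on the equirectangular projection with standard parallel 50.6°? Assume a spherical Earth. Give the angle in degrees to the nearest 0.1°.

With standard parallel φ₀ = 50.6°, the equirectangular projection gives x = Rλ cos φ₀, y = Rφ, so h = 1 and k = cos 50.6° / cos φ.
At 71.1°: h = 1.000, k = 1.960; principal scales a = 1.960, b = 1.000.
sin(ω/2) = (a − b)/(a + b) = 0.9595/2.960 = 0.3242, so ω = 2 arcsin(0.3242) ≈ 37.8°.

37.8°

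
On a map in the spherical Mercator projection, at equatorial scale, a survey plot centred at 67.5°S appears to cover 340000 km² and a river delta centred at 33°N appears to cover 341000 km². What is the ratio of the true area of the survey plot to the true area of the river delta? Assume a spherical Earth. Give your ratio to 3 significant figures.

0.208

Since Mercator area scale is 1/cos²φ, the true area equals the apparent area multiplied by cos²φ.
True area of survey plot: 340000 × cos²(67.5°) = 340000 × 0.1464 = 49790 km².
True area of river delta: 341000 × cos²(33°) = 341000 × 0.7034 = 239800 km².
Ratio = 49790 / 239800 ≈ 0.208.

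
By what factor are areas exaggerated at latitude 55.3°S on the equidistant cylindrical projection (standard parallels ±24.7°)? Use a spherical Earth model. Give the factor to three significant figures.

With standard parallel φ₀ = 24.7°, the equirectangular projection gives x = Rλ cos φ₀, y = Rφ, so h = 1 and k = cos 24.7° / cos φ.
Areal scale = h·k = 1 × cos φ₀ / cos φ; at 55.3°, h = 1.000, k = 1.596, so h·k = 1.596.

1.60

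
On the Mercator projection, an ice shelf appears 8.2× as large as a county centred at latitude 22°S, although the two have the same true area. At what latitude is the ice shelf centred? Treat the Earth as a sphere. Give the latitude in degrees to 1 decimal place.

On Mercator, (apparent₁)/(apparent₂) = sec²φ₁ / sec²φ₂ when true areas are equal.
cos²φ₂ / cos²φ₁ = 8.2  ⇒  cos φ₁ = cos 22° / √8.2 = 0.9272/2.864 = 0.3238.
φ₁ = arccos(0.3238) ≈ 71.1°.

71.1°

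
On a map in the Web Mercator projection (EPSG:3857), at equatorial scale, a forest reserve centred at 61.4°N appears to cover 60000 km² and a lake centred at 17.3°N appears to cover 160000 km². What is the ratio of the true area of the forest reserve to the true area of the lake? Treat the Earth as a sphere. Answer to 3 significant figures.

Since Mercator area scale is 1/cos²φ, the true area equals the apparent area multiplied by cos²φ.
True area of forest reserve: 60000 × cos²(61.4°) = 60000 × 0.2291 = 13750 km².
True area of lake: 160000 × cos²(17.3°) = 160000 × 0.9116 = 145900 km².
Ratio = 13750 / 145900 ≈ 0.0943.

0.0943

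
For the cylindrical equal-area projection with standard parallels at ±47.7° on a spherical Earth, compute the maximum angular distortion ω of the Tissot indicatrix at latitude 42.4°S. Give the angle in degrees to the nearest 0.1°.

10.6°

A cylindrical equal-area projection with standard parallel φ₀ has meridian scale h = cos φ / cos φ₀ and parallel scale k = cos φ₀ / cos φ (so areas are preserved, h·k = 1).
At 42.4°: h = 1.097, k = 0.9114; principal scales a = 1.097, b = 0.9114.
sin(ω/2) = (a − b)/(a + b) = 0.1859/2.009 = 0.09253, so ω = 2 arcsin(0.09253) ≈ 10.6°.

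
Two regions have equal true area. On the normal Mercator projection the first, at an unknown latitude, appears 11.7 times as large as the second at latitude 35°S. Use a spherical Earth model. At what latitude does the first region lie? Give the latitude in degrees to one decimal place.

76.1°

For equal true areas on Mercator, apparent areas scale as sec²φ, so the ratio is cos²φ₂ / cos²φ₁.
cos²φ₂ / cos²φ₁ = 11.7  ⇒  cos φ₁ = cos 35° / √11.7 = 0.8192/3.421 = 0.2395.
φ₁ = arccos(0.2395) ≈ 76.1°.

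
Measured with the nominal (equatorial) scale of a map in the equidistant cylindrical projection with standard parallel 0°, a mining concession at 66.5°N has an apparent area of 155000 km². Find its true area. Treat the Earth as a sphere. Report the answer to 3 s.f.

61800 km²

For the equirectangular projection with φ₀ = 0 (plate carrée), h = 1 along meridians and k = sec φ along parallels.
Areal scale = h·k = 1 × sec φ; at 66.5°, h = 1.000, k = 2.508, so h·k = 2.508.
True area = apparent / (areal scale) = 155000 / 2.508 ≈ 61800 km².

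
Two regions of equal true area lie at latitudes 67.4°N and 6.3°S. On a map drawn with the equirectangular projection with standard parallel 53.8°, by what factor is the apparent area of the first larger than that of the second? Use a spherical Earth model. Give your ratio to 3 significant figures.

In the equirectangular projection with standard parallel φ₀ = 53.8° (x = Rλ cos φ₀, y = Rφ), meridians are true-scale (h = 1) and the parallel scale is k = cos φ₀ / cos φ.
Areal scale at 67.4°: h·k = 1.000 × 1.537 = 1.537.
Areal scale at 6.3°: h·k = 1.000 × 0.5942 = 0.5942.
Ratio = 1.537/0.5942 ≈ 2.59.

2.59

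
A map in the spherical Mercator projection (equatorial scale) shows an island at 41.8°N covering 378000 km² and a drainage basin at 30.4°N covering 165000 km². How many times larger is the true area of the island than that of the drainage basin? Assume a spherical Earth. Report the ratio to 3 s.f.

1.71

On Mercator the areal scale is sec²φ, so true area = apparent × cos²φ.
True area of island: 378000 × cos²(41.8°) = 378000 × 0.5557 = 210100 km².
True area of drainage basin: 165000 × cos²(30.4°) = 165000 × 0.7439 = 122700 km².
Ratio = 210100 / 122700 ≈ 1.71.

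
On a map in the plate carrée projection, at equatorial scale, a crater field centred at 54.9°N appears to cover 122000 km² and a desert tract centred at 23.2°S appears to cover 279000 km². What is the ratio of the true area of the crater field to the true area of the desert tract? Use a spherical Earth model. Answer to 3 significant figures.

On the plate carrée, areal scale = h·k = 1 × sec φ, so true area = apparent × cos φ.
True area of crater field: 122000 × cos(54.9°) = 122000 × 0.5750 = 70150 km².
True area of desert tract: 279000 × cos(23.2°) = 279000 × 0.9191 = 256400 km².
Ratio = 70150 / 256400 ≈ 0.274.

0.274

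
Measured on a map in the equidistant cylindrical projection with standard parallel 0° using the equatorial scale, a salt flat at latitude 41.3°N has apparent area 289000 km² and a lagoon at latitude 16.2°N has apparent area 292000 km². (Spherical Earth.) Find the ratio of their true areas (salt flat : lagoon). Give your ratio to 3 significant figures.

0.774

Plate carrée has h = 1 and k = sec φ, giving areal scale sec φ; true area = (apparent area) · cos φ.
True area of salt flat: 289000 × cos(41.3°) = 289000 × 0.7513 = 217100 km².
True area of lagoon: 292000 × cos(16.2°) = 292000 × 0.9603 = 280400 km².
Ratio = 217100 / 280400 ≈ 0.774.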